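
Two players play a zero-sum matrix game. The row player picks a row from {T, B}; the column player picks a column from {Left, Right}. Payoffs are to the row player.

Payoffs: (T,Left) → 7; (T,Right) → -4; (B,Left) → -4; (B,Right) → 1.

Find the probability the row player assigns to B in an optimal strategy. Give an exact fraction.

Row minima: T → -4, B → -4; maximin = -4.
Column maxima: Left → 7, Right → 1; minimax = 1.
-4 ≠ 1, so there is no saddle point; optimal play is mixed.
Let the row player play T with probability p. Expected payoff against Left: 7p + (-4)(1−p) = 11p − 4; against Right: (-4)p + 1(1−p) = −5p + 1.
Setting these equal: 11p − 4 = −5p + 1 ⇒ 16p = 5 ⇒ p = 5/16, and the value is (11)·(5/16) − 4 = -9/16.
For the column player: with q = P(Left), equating T's and B's payoffs gives 11q − 4 = −5q + 1 ⇒ q = 5/16.

11/16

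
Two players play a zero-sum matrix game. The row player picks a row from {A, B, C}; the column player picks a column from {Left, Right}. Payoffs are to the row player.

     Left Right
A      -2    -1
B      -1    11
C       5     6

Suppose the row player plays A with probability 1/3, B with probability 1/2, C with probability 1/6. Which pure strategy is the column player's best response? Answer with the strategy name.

Left

If the column player plays Left, the row player's expected payoff is (1/3)·(-2) + (1/2)·(-1) + (1/6)·5 = -1/3.
If the column player plays Right, the row player's expected payoff is (1/3)·(-1) + (1/2)·11 + (1/6)·6 = 37/6.
The column player minimizes the row player's payoff; the smallest is -1/3, so the best response is Left.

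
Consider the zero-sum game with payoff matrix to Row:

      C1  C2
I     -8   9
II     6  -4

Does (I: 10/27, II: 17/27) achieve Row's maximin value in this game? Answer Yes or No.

Against C1 this mix gives (10/27)·(-8) + (17/27)·6 = 22/27.
Against C2 this mix gives (10/27)·9 + (17/27)·(-4) = 22/27.
All of Column's active replies (C1, C2) yield 22/27, and no column does worse for Row. The mix makes Column indifferent and guarantees 22/27, so it is optimal.

Yes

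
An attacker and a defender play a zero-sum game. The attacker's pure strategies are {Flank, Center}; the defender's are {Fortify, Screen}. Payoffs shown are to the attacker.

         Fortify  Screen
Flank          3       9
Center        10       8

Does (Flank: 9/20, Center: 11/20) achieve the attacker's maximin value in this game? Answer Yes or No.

No

Against Fortify this mix gives (9/20)·3 + (11/20)·10 = 137/20.
Against Screen this mix gives (9/20)·9 + (11/20)·8 = 169/20.
The defender will play Fortify, holding the attacker to 137/20. Shifting weight toward the row that does better against Fortify would raise this floor (the equalizing mix achieves 33/4 against both Fortify and Screen), so the proposed strategy is not optimal.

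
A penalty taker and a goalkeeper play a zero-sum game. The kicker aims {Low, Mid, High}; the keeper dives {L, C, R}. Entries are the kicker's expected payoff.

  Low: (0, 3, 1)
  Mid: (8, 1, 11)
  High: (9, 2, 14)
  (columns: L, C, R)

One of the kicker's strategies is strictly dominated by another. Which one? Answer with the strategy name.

Mid

High gives a strictly higher payoff than Mid against every column: 9 > 8, 2 > 1, 14 > 11.
So Mid is strictly dominated and the kicker never plays it.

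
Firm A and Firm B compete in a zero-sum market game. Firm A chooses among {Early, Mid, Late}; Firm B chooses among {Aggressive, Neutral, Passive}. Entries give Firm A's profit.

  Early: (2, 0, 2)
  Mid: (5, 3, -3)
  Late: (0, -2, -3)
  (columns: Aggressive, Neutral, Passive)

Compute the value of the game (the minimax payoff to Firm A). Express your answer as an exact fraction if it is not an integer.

3/4

Row minima: Early → 0, Mid → -3, Late → -3; maximin = 0.
Column maxima: Aggressive → 5, Neutral → 3, Passive → 2; minimax = 2.
0 ≠ 2, so there is no saddle point; optimal play is mixed.
Late is strictly dominated by Early, so Firm A never plays it.
Aggressive is strictly dominated by Neutral (it gives Firm A strictly more in every row), so Firm B never plays it.
On the remaining 2×2 (Early, Mid vs Neutral, Passive):
Let Firm A play Early with probability p. Expected payoff against Neutral: 0p + 3(1−p) = −3p + 3; against Passive: 2p + (-3)(1−p) = 5p − 3.
Setting these equal: −3p + 3 = 5p − 3 ⇒ −8p = -6 ⇒ p = 3/4, and the value is (-3)·(3/4) + 3 = 3/4.
For Firm B: with q = P(Neutral), equating Early's and Mid's payoffs gives −2q + 2 = 6q − 3 ⇒ q = 5/8.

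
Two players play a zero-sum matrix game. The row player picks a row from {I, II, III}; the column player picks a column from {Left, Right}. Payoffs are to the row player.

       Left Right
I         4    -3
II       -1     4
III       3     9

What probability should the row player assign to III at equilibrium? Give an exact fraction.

7/13

Row minima: I → -3, II → -1, III → 3; maximin = 3.
Column maxima: Left → 4, Right → 9; minimax = 4.
3 ≠ 4, so there is no saddle point; optimal play is mixed.
II is strictly dominated by III, so the row player never plays it.
On the remaining 2×2 (I, III vs Left, Right):
Let the row player play I with probability p. Expected payoff against Left: 4p + 3(1−p) = p + 3; against Right: (-3)p + 9(1−p) = −12p + 9.
Setting these equal: p + 3 = −12p + 9 ⇒ 13p = 6 ⇒ p = 6/13, and the value is (1)·(6/13) + 3 = 45/13.
For the column player: with q = P(Left), equating I's and III's payoffs gives 7q − 3 = −6q + 9 ⇒ q = 12/13.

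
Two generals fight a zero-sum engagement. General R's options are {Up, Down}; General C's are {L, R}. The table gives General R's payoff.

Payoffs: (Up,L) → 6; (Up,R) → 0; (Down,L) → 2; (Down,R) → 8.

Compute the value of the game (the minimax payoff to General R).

4

Row minima: Up → 0, Down → 2; maximin = 2.
Column maxima: L → 6, R → 8; minimax = 6.
2 ≠ 6, so there is no saddle point; optimal play is mixed.
Let General R play Up with probability p. Expected payoff against L: 6p + 2(1−p) = 4p + 2; against R: 0p + 8(1−p) = −8p + 8.
Setting these equal: 4p + 2 = −8p + 8 ⇒ 12p = 6 ⇒ p = 1/2, and the value is (4)·(1/2) + 2 = 4.
For General C: with q = P(L), equating Up's and Down's payoffs gives 6q = −6q + 8 ⇒ q = 2/3.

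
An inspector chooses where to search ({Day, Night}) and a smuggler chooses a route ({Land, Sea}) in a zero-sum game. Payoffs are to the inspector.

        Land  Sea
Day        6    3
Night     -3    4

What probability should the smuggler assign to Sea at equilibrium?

Row minima: Day → 3, Night → -3; maximin = 3.
Column maxima: Land → 6, Sea → 4; minimax = 4.
3 ≠ 4, so there is no saddle point; optimal play is mixed.
Let the inspector play Day with probability p. Expected payoff against Land: 6p + (-3)(1−p) = 9p − 3; against Sea: 3p + 4(1−p) = −p + 4.
Setting these equal: 9p − 3 = −p + 4 ⇒ 10p = 7 ⇒ p = 7/10, and the value is (9)·(7/10) − 3 = 33/10.
For the smuggler: with q = P(Land), equating Day's and Night's payoffs gives 3q + 3 = −7q + 4 ⇒ q = 1/10.

9/10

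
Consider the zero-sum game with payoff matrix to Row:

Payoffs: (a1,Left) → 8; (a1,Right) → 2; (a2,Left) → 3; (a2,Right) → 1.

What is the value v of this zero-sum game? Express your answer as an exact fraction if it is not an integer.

Row minima: a1 → 2, a2 → 1; maximin = 2.
Column maxima: Left → 8, Right → 2; minimax = 2.
Since maximin = minimax = 2, there is a saddle point and the value is 2.

2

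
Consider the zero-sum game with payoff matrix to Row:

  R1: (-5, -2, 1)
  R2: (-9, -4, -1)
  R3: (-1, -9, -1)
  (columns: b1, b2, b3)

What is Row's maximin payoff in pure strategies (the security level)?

-5

Row minima: R1 → -5, R2 → -9, R3 → -9.
The best of these is -5.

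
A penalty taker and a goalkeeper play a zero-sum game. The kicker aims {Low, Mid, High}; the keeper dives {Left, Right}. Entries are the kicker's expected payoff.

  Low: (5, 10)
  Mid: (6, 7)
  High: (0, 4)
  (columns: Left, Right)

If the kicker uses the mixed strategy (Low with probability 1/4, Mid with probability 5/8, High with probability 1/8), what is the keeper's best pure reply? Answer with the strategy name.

If the keeper plays Left, the kicker's expected payoff is (1/4)·5 + (5/8)·6 + (1/8)·0 = 5.
If the keeper plays Right, the kicker's expected payoff is (1/4)·10 + (5/8)·7 + (1/8)·4 = 59/8.
The keeper minimizes the kicker's payoff; the smallest is 5, so the best response is Left.

Left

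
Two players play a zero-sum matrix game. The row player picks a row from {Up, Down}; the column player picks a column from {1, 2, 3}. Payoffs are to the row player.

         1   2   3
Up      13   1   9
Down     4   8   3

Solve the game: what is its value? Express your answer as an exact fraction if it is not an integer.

Row minima: Up → 1, Down → 3; maximin = 3.
Column maxima: 1 → 13, 2 → 8, 3 → 9; minimax = 8.
3 ≠ 8, so there is no saddle point; optimal play is mixed.
1 is strictly dominated by 3 (it gives the row player strictly more in every row), so the column player never plays it.
On the remaining 2×2 (Up, Down vs 2, 3):
Let the row player play Up with probability p. Expected payoff against 2: 1p + 8(1−p) = −7p + 8; against 3: 9p + 3(1−p) = 6p + 3.
Setting these equal: −7p + 8 = 6p + 3 ⇒ −13p = -5 ⇒ p = 5/13, and the value is (-7)·(5/13) + 8 = 69/13.
For the column player: with q = P(2), equating Up's and Down's payoffs gives −8q + 9 = 5q + 3 ⇒ q = 6/13.

69/13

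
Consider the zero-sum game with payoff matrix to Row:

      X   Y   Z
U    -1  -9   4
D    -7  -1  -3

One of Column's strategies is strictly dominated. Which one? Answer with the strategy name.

X holds Row's payoff strictly below Z in every row: -1 < 4, -7 < -3.
So Z is strictly dominated for Column.

Z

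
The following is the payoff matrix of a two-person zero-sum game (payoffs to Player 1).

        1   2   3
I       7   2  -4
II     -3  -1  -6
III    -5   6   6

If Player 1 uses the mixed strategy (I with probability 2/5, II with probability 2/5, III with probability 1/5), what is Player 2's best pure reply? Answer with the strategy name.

3

If Player 2 plays 1, Player 1's expected payoff is (2/5)·7 + (2/5)·(-3) + (1/5)·(-5) = 3/5.
If Player 2 plays 2, Player 1's expected payoff is (2/5)·2 + (2/5)·(-1) + (1/5)·6 = 8/5.
If Player 2 plays 3, Player 1's expected payoff is (2/5)·(-4) + (2/5)·(-6) + (1/5)·6 = -14/5.
Player 2 minimizes Player 1's payoff; the smallest is -14/5, so the best response is 3.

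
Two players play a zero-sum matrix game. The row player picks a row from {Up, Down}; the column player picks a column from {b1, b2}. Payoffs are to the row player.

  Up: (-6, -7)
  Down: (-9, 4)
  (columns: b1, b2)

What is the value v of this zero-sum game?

Row minima: Up → -7, Down → -9; maximin = -7.
Column maxima: b1 → -6, b2 → 4; minimax = -6.
-7 ≠ -6, so there is no saddle point; optimal play is mixed.
Let the row player play Up with probability p. Expected payoff against b1: (-6)p + (-9)(1−p) = 3p − 9; against b2: (-7)p + 4(1−p) = −11p + 4.
Setting these equal: 3p − 9 = −11p + 4 ⇒ 14p = 13 ⇒ p = 13/14, and the value is (3)·(13/14) − 9 = -87/14.
For the column player: with q = P(b1), equating Up's and Down's payoffs gives q − 7 = −13q + 4 ⇒ q = 11/14.

-87/14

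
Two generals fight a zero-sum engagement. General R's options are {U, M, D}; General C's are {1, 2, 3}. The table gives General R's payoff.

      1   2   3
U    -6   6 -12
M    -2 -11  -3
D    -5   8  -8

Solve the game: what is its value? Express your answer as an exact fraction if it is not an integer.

-14/3

Row minima: U → -12, M → -11, D → -8; maximin = -8.
Column maxima: 1 → -2, 2 → 8, 3 → -3; minimax = -3.
-8 ≠ -3, so there is no saddle point; optimal play is mixed.
U is strictly dominated by D, so General R never plays it.
1 is strictly dominated by 3 (it gives General R strictly more in every row), so General C never plays it.
On the remaining 2×2 (M, D vs 2, 3):
Let General R play M with probability p. Expected payoff against 2: (-11)p + 8(1−p) = −19p + 8; against 3: (-3)p + (-8)(1−p) = 5p − 8.
Setting these equal: −19p + 8 = 5p − 8 ⇒ −24p = -16 ⇒ p = 2/3, and the value is (-19)·(2/3) + 8 = -14/3.
For General C: with q = P(2), equating M's and D's payoffs gives −8q − 3 = 16q − 8 ⇒ q = 5/24.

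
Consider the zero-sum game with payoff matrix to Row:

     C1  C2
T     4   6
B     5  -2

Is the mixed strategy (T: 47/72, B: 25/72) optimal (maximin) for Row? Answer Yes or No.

Against C1 this mix gives (47/72)·4 + (25/72)·5 = 313/72.
Against C2 this mix gives (47/72)·6 + (25/72)·(-2) = 29/9.
Column will play C2, holding Row to 29/9. Shifting weight toward the row that does better against C2 would raise this floor (the equalizing mix achieves 38/9 against both C2 and C1), so the proposed strategy is not optimal.

No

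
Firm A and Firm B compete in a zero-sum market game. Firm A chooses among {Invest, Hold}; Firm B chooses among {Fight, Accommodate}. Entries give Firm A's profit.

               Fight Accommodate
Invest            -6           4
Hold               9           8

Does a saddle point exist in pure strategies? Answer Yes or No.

Row minima: Invest → -6, Hold → 8; maximin = 8.
Column maxima: Fight → 9, Accommodate → 8; minimax = 8.
maximin = minimax = 8, so a saddle point exists.

Yes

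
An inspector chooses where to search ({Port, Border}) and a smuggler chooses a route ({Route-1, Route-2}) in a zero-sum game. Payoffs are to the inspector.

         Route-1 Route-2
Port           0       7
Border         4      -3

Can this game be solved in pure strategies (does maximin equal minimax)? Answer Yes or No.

No

Row minima: Port → 0, Border → -3; maximin = 0.
Column maxima: Route-1 → 4, Route-2 → 7; minimax = 4.
0 ≠ 4, so no pure-strategy equilibrium exists.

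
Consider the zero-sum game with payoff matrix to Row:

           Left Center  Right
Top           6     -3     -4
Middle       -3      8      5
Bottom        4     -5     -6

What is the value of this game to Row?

1

Row minima: Top → -4, Middle → -3, Bottom → -6; maximin = -3.
Column maxima: Left → 6, Center → 8, Right → 5; minimax = 5.
-3 ≠ 5, so there is no saddle point; optimal play is mixed.
Bottom is strictly dominated by Top, so Row never plays it.
Center is strictly dominated by Right (it gives Row strictly more in every row), so Column never plays it.
On the remaining 2×2 (Top, Middle vs Left, Right):
Let Row play Top with probability p. Expected payoff against Left: 6p + (-3)(1−p) = 9p − 3; against Right: (-4)p + 5(1−p) = −9p + 5.
Setting these equal: 9p − 3 = −9p + 5 ⇒ 18p = 8 ⇒ p = 4/9, and the value is (9)·(4/9) − 3 = 1.
For Column: with q = P(Left), equating Top's and Middle's payoffs gives 10q − 4 = −8q + 5 ⇒ q = 1/2.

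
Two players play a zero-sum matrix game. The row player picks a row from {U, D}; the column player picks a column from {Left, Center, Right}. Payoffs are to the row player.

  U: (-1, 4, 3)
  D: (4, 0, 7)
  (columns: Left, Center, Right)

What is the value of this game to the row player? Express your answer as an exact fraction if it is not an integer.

16/9

Row minima: U → -1, D → 0; maximin = 0.
Column maxima: Left → 4, Center → 4, Right → 7; minimax = 4.
0 ≠ 4, so there is no saddle point; optimal play is mixed.
Right is strictly dominated by Left (it gives the row player strictly more in every row), so the column player never plays it.
On the remaining 2×2 (U, D vs Left, Center):
Let the row player play U with probability p. Expected payoff against Left: (-1)p + 4(1−p) = −5p + 4; against Center: 4p + 0(1−p) = 4p.
Setting these equal: −5p + 4 = 4p ⇒ −9p = -4 ⇒ p = 4/9, and the value is (-5)·(4/9) + 4 = 16/9.
For the column player: with q = P(Left), equating U's and D's payoffs gives −5q + 4 = 4q ⇒ q = 4/9.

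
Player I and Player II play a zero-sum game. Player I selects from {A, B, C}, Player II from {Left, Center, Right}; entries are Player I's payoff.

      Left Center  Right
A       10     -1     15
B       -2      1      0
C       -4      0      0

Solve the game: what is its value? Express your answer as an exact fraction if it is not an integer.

Row minima: A → -1, B → -2, C → -4; maximin = -1.
Column maxima: Left → 10, Center → 1, Right → 15; minimax = 1.
-1 ≠ 1, so there is no saddle point; optimal play is mixed.
Right is strictly dominated by Left (it gives Player I strictly more in every row), so Player II never plays it.
With Right eliminated, C is strictly dominated by B (B gives Player I strictly more in every remaining column), so Player I never plays it.
On the remaining 2×2 (A, B vs Left, Center):
Let Player I play A with probability p. Expected payoff against Left: 10p + (-2)(1−p) = 12p − 2; against Center: (-1)p + 1(1−p) = −2p + 1.
Setting these equal: 12p − 2 = −2p + 1 ⇒ 14p = 3 ⇒ p = 3/14, and the value is (12)·(3/14) − 2 = 4/7.
For Player II: with q = P(Left), equating A's and B's payoffs gives 11q − 1 = −3q + 1 ⇒ q = 1/7.

4/7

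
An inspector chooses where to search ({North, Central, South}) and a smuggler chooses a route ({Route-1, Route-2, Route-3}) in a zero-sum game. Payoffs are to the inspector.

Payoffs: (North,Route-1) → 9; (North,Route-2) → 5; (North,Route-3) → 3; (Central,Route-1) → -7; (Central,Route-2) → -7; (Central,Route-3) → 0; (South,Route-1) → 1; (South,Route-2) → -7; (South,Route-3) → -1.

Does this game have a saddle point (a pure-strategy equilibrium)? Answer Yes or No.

Row minima: North → 3, Central → -7, South → -7; maximin = 3.
Column maxima: Route-1 → 9, Route-2 → 5, Route-3 → 3; minimax = 3.
maximin = minimax = 3, so a saddle point exists.

Yes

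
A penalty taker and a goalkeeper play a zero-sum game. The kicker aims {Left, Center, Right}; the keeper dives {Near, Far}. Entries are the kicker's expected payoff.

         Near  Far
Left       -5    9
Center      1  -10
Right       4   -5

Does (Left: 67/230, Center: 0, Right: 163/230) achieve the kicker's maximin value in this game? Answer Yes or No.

No

Against Near this mix gives (67/230)·(-5) + (163/230)·4 = 317/230.
Against Far this mix gives (67/230)·9 + (163/230)·(-5) = -106/115.
The keeper will play Far, holding the kicker to -106/115. Shifting weight toward the row that does better against Far would raise this floor (the equalizing mix achieves 11/23 against both Far and Near), so the proposed strategy is not optimal.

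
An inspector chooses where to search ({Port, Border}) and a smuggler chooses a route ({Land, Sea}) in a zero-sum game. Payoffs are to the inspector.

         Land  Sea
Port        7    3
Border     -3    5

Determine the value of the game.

Row minima: Port → 3, Border → -3; maximin = 3.
Column maxima: Land → 7, Sea → 5; minimax = 5.
3 ≠ 5, so there is no saddle point; optimal play is mixed.
Let the inspector play Port with probability p. Expected payoff against Land: 7p + (-3)(1−p) = 10p − 3; against Sea: 3p + 5(1−p) = −2p + 5.
Setting these equal: 10p − 3 = −2p + 5 ⇒ 12p = 8 ⇒ p = 2/3, and the value is (10)·(2/3) − 3 = 11/3.
For the smuggler: with q = P(Land), equating Port's and Border's payoffs gives 4q + 3 = −8q + 5 ⇒ q = 1/6.

11/3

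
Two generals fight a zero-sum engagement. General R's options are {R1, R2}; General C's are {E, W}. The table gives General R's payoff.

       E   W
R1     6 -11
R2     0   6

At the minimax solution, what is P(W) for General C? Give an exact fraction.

Row minima: R1 → -11, R2 → 0; maximin = 0.
Column maxima: E → 6, W → 6; minimax = 6.
0 ≠ 6, so there is no saddle point; optimal play is mixed.
Let General R play R1 with probability p. Expected payoff against E: 6p + 0(1−p) = 6p; against W: (-11)p + 6(1−p) = −17p + 6.
Setting these equal: 6p = −17p + 6 ⇒ 23p = 6 ⇒ p = 6/23, and the value is (6)·(6/23) = 36/23.
For General C: with q = P(E), equating R1's and R2's payoffs gives 17q − 11 = −6q + 6 ⇒ q = 17/23.

6/23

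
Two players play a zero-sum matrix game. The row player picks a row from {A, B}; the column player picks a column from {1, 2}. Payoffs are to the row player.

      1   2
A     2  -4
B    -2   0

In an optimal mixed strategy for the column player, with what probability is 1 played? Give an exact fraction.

Row minima: A → -4, B → -2; maximin = -2.
Column maxima: 1 → 2, 2 → 0; minimax = 0.
-2 ≠ 0, so there is no saddle point; optimal play is mixed.
Let the row player play A with probability p. Expected payoff against 1: 2p + (-2)(1−p) = 4p − 2; against 2: (-4)p + 0(1−p) = −4p.
Setting these equal: 4p − 2 = −4p ⇒ 8p = 2 ⇒ p = 1/4, and the value is (4)·(1/4) − 2 = -1.
For the column player: with q = P(1), equating A's and B's payoffs gives 6q − 4 = −2q ⇒ q = 1/2.

1/2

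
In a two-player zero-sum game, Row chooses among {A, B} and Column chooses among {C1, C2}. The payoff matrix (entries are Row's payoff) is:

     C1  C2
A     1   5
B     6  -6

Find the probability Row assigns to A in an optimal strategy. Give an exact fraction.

Row minima: A → 1, B → -6; maximin = 1.
Column maxima: C1 → 6, C2 → 5; minimax = 5.
1 ≠ 5, so there is no saddle point; optimal play is mixed.
Let Row play A with probability p. Expected payoff against C1: 1p + 6(1−p) = −5p + 6; against C2: 5p + (-6)(1−p) = 11p − 6.
Setting these equal: −5p + 6 = 11p − 6 ⇒ −16p = -12 ⇒ p = 3/4, and the value is (-5)·(3/4) + 6 = 9/4.
For Column: with q = P(C1), equating A's and B's payoffs gives −4q + 5 = 12q − 6 ⇒ q = 11/16.

3/4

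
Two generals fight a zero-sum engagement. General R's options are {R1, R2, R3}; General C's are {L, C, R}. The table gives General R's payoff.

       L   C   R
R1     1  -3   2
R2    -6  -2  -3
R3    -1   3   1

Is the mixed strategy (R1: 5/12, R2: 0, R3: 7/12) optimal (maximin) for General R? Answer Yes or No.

Against L this mix gives (5/12)·1 + (7/12)·(-1) = -1/6.
Against C this mix gives (5/12)·(-3) + (7/12)·3 = 1/2.
Against R this mix gives (5/12)·2 + (7/12)·1 = 17/12.
General C will play L, holding General R to -1/6. Shifting weight toward the row that does better against L would raise this floor (the equalizing mix achieves 0 against both L and C), so the proposed strategy is not optimal.

No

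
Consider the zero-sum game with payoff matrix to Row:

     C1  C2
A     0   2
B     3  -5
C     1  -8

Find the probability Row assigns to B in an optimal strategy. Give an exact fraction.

Row minima: A → 0, B → -5, C → -8; maximin = 0.
Column maxima: C1 → 3, C2 → 2; minimax = 2.
0 ≠ 2, so there is no saddle point; optimal play is mixed.
C is strictly dominated by B, so Row never plays it.
On the remaining 2×2 (A, B vs C1, C2):
Let Row play A with probability p. Expected payoff against C1: 0p + 3(1−p) = −3p + 3; against C2: 2p + (-5)(1−p) = 7p − 5.
Setting these equal: −3p + 3 = 7p − 5 ⇒ −10p = -8 ⇒ p = 4/5, and the value is (-3)·(4/5) + 3 = 3/5.
For Column: with q = P(C1), equating A's and B's payoffs gives −2q + 2 = 8q − 5 ⇒ q = 7/10.

1/5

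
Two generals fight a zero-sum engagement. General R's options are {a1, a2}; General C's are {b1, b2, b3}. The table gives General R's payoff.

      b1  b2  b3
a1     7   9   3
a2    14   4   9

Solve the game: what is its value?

Row minima: a1 → 3, a2 → 4; maximin = 4.
Column maxima: b1 → 14, b2 → 9, b3 → 9; minimax = 9.
4 ≠ 9, so there is no saddle point; optimal play is mixed.
b1 is strictly dominated by b3 (it gives General R strictly more in every row), so General C never plays it.
On the remaining 2×2 (a1, a2 vs b2, b3):
Let General R play a1 with probability p. Expected payoff against b2: 9p + 4(1−p) = 5p + 4; against b3: 3p + 9(1−p) = −6p + 9.
Setting these equal: 5p + 4 = −6p + 9 ⇒ 11p = 5 ⇒ p = 5/11, and the value is (5)·(5/11) + 4 = 69/11.
For General C: with q = P(b2), equating a1's and a2's payoffs gives 6q + 3 = −5q + 9 ⇒ q = 6/11.

69/11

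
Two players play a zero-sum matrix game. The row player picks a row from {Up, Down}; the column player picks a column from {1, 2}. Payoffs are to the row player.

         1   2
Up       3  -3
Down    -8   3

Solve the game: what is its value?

-15/17

Row minima: Up → -3, Down → -8; maximin = -3.
Column maxima: 1 → 3, 2 → 3; minimax = 3.
-3 ≠ 3, so there is no saddle point; optimal play is mixed.
Let the row player play Up with probability p. Expected payoff against 1: 3p + (-8)(1−p) = 11p − 8; against 2: (-3)p + 3(1−p) = −6p + 3.
Setting these equal: 11p − 8 = −6p + 3 ⇒ 17p = 11 ⇒ p = 11/17, and the value is (11)·(11/17) − 8 = -15/17.
For the column player: with q = P(1), equating Up's and Down's payoffs gives 6q − 3 = −11q + 3 ⇒ q = 6/17.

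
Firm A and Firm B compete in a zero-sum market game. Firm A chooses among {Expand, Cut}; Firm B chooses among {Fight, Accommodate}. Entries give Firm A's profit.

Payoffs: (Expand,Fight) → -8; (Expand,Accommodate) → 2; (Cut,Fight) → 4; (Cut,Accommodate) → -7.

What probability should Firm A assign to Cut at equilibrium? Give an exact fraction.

Row minima: Expand → -8, Cut → -7; maximin = -7.
Column maxima: Fight → 4, Accommodate → 2; minimax = 2.
-7 ≠ 2, so there is no saddle point; optimal play is mixed.
Let Firm A play Expand with probability p. Expected payoff against Fight: (-8)p + 4(1−p) = −12p + 4; against Accommodate: 2p + (-7)(1−p) = 9p − 7.
Setting these equal: −12p + 4 = 9p − 7 ⇒ −21p = -11 ⇒ p = 11/21, and the value is (-12)·(11/21) + 4 = -16/7.
For Firm B: with q = P(Fight), equating Expand's and Cut's payoffs gives −10q + 2 = 11q − 7 ⇒ q = 3/7.

10/21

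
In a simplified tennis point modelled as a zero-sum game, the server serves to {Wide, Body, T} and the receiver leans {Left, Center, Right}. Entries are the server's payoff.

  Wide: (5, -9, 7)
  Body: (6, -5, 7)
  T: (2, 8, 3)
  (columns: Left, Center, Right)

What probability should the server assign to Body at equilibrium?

Row minima: Wide → -9, Body → -5, T → 2; maximin = 2.
Column maxima: Left → 6, Center → 8, Right → 7; minimax = 6.
2 ≠ 6, so there is no saddle point; optimal play is mixed.
Right is strictly dominated by Left (it gives the server strictly more in every row), so the receiver never plays it.
With Right eliminated, Wide is strictly dominated by Body (Body gives the server strictly more in every remaining column), so the server never plays it.
On the remaining 2×2 (Body, T vs Left, Center):
Let the server play Body with probability p. Expected payoff against Left: 6p + 2(1−p) = 4p + 2; against Center: (-5)p + 8(1−p) = −13p + 8.
Setting these equal: 4p + 2 = −13p + 8 ⇒ 17p = 6 ⇒ p = 6/17, and the value is (4)·(6/17) + 2 = 58/17.
For the receiver: with q = P(Left), equating Body's and T's payoffs gives 11q − 5 = −6q + 8 ⇒ q = 13/17.

6/17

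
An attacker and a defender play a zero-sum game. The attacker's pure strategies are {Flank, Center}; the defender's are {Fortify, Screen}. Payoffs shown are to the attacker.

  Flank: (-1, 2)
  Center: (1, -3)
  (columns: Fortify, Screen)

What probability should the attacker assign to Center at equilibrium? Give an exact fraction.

3/7

Row minima: Flank → -1, Center → -3; maximin = -1.
Column maxima: Fortify → 1, Screen → 2; minimax = 1.
-1 ≠ 1, so there is no saddle point; optimal play is mixed.
Let the attacker play Flank with probability p. Expected payoff against Fortify: (-1)p + 1(1−p) = −2p + 1; against Screen: 2p + (-3)(1−p) = 5p − 3.
Setting these equal: −2p + 1 = 5p − 3 ⇒ −7p = -4 ⇒ p = 4/7, and the value is (-2)·(4/7) + 1 = -1/7.
For the defender: with q = P(Fortify), equating Flank's and Center's payoffs gives −3q + 2 = 4q − 3 ⇒ q = 5/7.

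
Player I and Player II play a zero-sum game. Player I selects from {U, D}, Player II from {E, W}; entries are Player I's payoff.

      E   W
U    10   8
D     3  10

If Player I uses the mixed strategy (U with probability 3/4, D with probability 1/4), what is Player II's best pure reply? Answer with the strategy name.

If Player II plays E, Player I's expected payoff is (3/4)·10 + (1/4)·3 = 33/4.
If Player II plays W, Player I's expected payoff is (3/4)·8 + (1/4)·10 = 17/2.
Player II minimizes Player I's payoff; the smallest is 33/4, so the best response is E.

E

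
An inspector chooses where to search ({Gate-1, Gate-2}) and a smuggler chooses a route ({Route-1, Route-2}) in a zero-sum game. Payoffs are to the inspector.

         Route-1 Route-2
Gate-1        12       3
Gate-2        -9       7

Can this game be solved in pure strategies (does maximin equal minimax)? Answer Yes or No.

No

Row minima: Gate-1 → 3, Gate-2 → -9; maximin = 3.
Column maxima: Route-1 → 12, Route-2 → 7; minimax = 7.
3 ≠ 7, so no pure-strategy equilibrium exists.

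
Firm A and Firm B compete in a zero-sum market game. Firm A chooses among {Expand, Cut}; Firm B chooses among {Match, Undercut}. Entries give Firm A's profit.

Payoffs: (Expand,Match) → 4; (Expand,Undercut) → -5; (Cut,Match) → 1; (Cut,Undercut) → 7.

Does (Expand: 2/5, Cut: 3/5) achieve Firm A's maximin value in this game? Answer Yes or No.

Against Match this mix gives (2/5)·4 + (3/5)·1 = 11/5.
Against Undercut this mix gives (2/5)·(-5) + (3/5)·7 = 11/5.
All of Firm B's active replies (Match, Undercut) yield 11/5, and no column does worse for Firm A. The mix makes Firm B indifferent and guarantees 11/5, so it is optimal.

Yes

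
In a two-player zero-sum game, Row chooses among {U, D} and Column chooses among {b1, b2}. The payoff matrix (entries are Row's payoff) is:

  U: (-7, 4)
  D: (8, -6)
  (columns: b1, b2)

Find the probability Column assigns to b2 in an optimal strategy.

3/5

Row minima: U → -7, D → -6; maximin = -6.
Column maxima: b1 → 8, b2 → 4; minimax = 4.
-6 ≠ 4, so there is no saddle point; optimal play is mixed.
Let Row play U with probability p. Expected payoff against b1: (-7)p + 8(1−p) = −15p + 8; against b2: 4p + (-6)(1−p) = 10p − 6.
Setting these equal: −15p + 8 = 10p − 6 ⇒ −25p = -14 ⇒ p = 14/25, and the value is (-15)·(14/25) + 8 = -2/5.
For Column: with q = P(b1), equating U's and D's payoffs gives −11q + 4 = 14q − 6 ⇒ q = 2/5.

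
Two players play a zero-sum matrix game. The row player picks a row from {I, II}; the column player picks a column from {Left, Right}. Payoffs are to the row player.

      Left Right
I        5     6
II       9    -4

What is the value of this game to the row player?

37/7

Row minima: I → 5, II → -4; maximin = 5.
Column maxima: Left → 9, Right → 6; minimax = 6.
5 ≠ 6, so there is no saddle point; optimal play is mixed.
Let the row player play I with probability p. Expected payoff against Left: 5p + 9(1−p) = −4p + 9; against Right: 6p + (-4)(1−p) = 10p − 4.
Setting these equal: −4p + 9 = 10p − 4 ⇒ −14p = -13 ⇒ p = 13/14, and the value is (-4)·(13/14) + 9 = 37/7.
For the column player: with q = P(Left), equating I's and II's payoffs gives −q + 6 = 13q − 4 ⇒ q = 5/7.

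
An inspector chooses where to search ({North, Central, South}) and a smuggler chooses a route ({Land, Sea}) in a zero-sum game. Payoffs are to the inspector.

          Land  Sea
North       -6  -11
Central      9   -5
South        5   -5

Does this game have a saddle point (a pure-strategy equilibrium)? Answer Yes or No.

Yes

Row minima: North → -11, Central → -5, South → -5; maximin = -5.
Column maxima: Land → 9, Sea → -5; minimax = -5.
maximin = minimax = -5, so a saddle point exists.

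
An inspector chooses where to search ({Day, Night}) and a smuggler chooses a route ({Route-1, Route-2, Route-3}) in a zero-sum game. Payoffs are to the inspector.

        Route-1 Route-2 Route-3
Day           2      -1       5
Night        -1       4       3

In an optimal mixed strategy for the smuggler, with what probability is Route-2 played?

Row minima: Day → -1, Night → -1; maximin = -1.
Column maxima: Route-1 → 2, Route-2 → 4, Route-3 → 5; minimax = 2.
-1 ≠ 2, so there is no saddle point; optimal play is mixed.
Route-3 is strictly dominated by Route-1 (it gives the inspector strictly more in every row), so the smuggler never plays it.
On the remaining 2×2 (Day, Night vs Route-1, Route-2):
Let the inspector play Day with probability p. Expected payoff against Route-1: 2p + (-1)(1−p) = 3p − 1; against Route-2: (-1)p + 4(1−p) = −5p + 4.
Setting these equal: 3p − 1 = −5p + 4 ⇒ 8p = 5 ⇒ p = 5/8, and the value is (3)·(5/8) − 1 = 7/8.
For the smuggler: with q = P(Route-1), equating Day's and Night's payoffs gives 3q − 1 = −5q + 4 ⇒ q = 5/8.

3/8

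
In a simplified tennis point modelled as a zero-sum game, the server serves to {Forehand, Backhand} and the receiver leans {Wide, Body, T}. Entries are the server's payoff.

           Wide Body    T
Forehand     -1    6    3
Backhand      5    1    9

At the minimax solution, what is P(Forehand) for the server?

4/11

Row minima: Forehand → -1, Backhand → 1; maximin = 1.
Column maxima: Wide → 5, Body → 6, T → 9; minimax = 5.
1 ≠ 5, so there is no saddle point; optimal play is mixed.
T is strictly dominated by Wide (it gives the server strictly more in every row), so the receiver never plays it.
On the remaining 2×2 (Forehand, Backhand vs Wide, Body):
Let the server play Forehand with probability p. Expected payoff against Wide: (-1)p + 5(1−p) = −6p + 5; against Body: 6p + 1(1−p) = 5p + 1.
Setting these equal: −6p + 5 = 5p + 1 ⇒ −11p = -4 ⇒ p = 4/11, and the value is (-6)·(4/11) + 5 = 31/11.
For the receiver: with q = P(Wide), equating Forehand's and Backhand's payoffs gives −7q + 6 = 4q + 1 ⇒ q = 5/11.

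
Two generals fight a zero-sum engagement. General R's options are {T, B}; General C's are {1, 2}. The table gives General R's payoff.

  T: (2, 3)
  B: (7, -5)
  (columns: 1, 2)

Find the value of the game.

Row minima: T → 2, B → -5; maximin = 2.
Column maxima: 1 → 7, 2 → 3; minimax = 3.
2 ≠ 3, so there is no saddle point; optimal play is mixed.
Let General R play T with probability p. Expected payoff against 1: 2p + 7(1−p) = −5p + 7; against 2: 3p + (-5)(1−p) = 8p − 5.
Setting these equal: −5p + 7 = 8p − 5 ⇒ −13p = -12 ⇒ p = 12/13, and the value is (-5)·(12/13) + 7 = 31/13.
For General C: with q = P(1), equating T's and B's payoffs gives −q + 3 = 12q − 5 ⇒ q = 8/13.

31/13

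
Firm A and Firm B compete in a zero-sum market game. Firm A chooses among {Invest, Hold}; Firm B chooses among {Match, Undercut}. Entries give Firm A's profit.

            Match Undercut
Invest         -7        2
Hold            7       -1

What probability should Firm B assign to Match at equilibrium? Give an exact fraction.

Row minima: Invest → -7, Hold → -1; maximin = -1.
Column maxima: Match → 7, Undercut → 2; minimax = 2.
-1 ≠ 2, so there is no saddle point; optimal play is mixed.
Let Firm A play Invest with probability p. Expected payoff against Match: (-7)p + 7(1−p) = −14p + 7; against Undercut: 2p + (-1)(1−p) = 3p − 1.
Setting these equal: −14p + 7 = 3p − 1 ⇒ −17p = -8 ⇒ p = 8/17, and the value is (-14)·(8/17) + 7 = 7/17.
For Firm B: with q = P(Match), equating Invest's and Hold's payoffs gives −9q + 2 = 8q − 1 ⇒ q = 3/17.

3/17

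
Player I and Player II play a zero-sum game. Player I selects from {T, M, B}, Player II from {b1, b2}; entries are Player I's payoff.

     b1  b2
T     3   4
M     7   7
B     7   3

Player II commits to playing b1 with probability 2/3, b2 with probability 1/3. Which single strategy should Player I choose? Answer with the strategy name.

M

Expected payoff of T: (2/3)·3 + (1/3)·4 = 10/3.
Expected payoff of M: (2/3)·7 + (1/3)·7 = 7.
Expected payoff of B: (2/3)·7 + (1/3)·3 = 17/3.
The largest is 7, so Player I's best response is M.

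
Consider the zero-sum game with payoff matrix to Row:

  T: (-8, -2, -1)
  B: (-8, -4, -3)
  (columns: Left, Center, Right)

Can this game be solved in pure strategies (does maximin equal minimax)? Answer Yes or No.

Row minima: T → -8, B → -8; maximin = -8.
Column maxima: Left → -8, Center → -2, Right → -1; minimax = -8.
maximin = minimax = -8, so a saddle point exists.

Yes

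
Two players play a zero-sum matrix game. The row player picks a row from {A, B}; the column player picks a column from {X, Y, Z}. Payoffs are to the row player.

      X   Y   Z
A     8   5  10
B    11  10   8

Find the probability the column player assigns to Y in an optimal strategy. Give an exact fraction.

2/7

Row minima: A → 5, B → 8; maximin = 8.
Column maxima: X → 11, Y → 10, Z → 10; minimax = 10.
8 ≠ 10, so there is no saddle point; optimal play is mixed.
X is strictly dominated by Y (it gives the row player strictly more in every row), so the column player never plays it.
On the remaining 2×2 (A, B vs Y, Z):
Let the row player play A with probability p. Expected payoff against Y: 5p + 10(1−p) = −5p + 10; against Z: 10p + 8(1−p) = 2p + 8.
Setting these equal: −5p + 10 = 2p + 8 ⇒ −7p = -2 ⇒ p = 2/7, and the value is (-5)·(2/7) + 10 = 60/7.
For the column player: with q = P(Y), equating A's and B's payoffs gives −5q + 10 = 2q + 8 ⇒ q = 2/7.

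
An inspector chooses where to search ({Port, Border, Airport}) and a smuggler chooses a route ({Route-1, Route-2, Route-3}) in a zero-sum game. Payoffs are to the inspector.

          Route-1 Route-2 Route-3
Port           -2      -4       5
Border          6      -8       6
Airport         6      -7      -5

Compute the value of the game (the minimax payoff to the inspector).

Row minima: Port → -4, Border → -8, Airport → -7; maximin = -4.
Column maxima: Route-1 → 6, Route-2 → -4, Route-3 → 6; minimax = -4.
Since maximin = minimax = -4, there is a saddle point and the value is -4.

-4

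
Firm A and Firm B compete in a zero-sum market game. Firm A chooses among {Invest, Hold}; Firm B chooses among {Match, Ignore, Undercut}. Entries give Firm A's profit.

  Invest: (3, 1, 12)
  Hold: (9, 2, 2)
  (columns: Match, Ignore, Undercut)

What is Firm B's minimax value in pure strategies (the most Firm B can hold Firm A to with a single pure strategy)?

2

Column maxima: Match → 9, Ignore → 2, Undercut → 12.
The smallest of these is 2.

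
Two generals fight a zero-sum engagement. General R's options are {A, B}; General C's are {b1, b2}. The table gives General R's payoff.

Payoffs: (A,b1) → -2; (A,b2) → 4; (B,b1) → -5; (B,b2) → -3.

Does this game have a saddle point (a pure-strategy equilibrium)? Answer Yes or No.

Yes

Row minima: A → -2, B → -5; maximin = -2.
Column maxima: b1 → -2, b2 → 4; minimax = -2.
maximin = minimax = -2, so a saddle point exists.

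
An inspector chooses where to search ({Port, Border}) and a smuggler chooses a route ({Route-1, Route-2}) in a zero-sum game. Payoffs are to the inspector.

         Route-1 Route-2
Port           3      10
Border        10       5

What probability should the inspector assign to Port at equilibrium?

Row minima: Port → 3, Border → 5; maximin = 5.
Column maxima: Route-1 → 10, Route-2 → 10; minimax = 10.
5 ≠ 10, so there is no saddle point; optimal play is mixed.
Let the inspector play Port with probability p. Expected payoff against Route-1: 3p + 10(1−p) = −7p + 10; against Route-2: 10p + 5(1−p) = 5p + 5.
Setting these equal: −7p + 10 = 5p + 5 ⇒ −12p = -5 ⇒ p = 5/12, and the value is (-7)·(5/12) + 10 = 85/12.
For the smuggler: with q = P(Route-1), equating Port's and Border's payoffs gives −7q + 10 = 5q + 5 ⇒ q = 5/12.

5/12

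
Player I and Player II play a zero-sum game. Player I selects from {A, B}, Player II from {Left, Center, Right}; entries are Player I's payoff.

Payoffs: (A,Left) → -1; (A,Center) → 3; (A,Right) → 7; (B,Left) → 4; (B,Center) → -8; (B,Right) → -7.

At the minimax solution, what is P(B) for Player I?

Row minima: A → -1, B → -8; maximin = -1.
Column maxima: Left → 4, Center → 3, Right → 7; minimax = 3.
-1 ≠ 3, so there is no saddle point; optimal play is mixed.
Right is strictly dominated by Center (it gives Player I strictly more in every row), so Player II never plays it.
On the remaining 2×2 (A, B vs Left, Center):
Let Player I play A with probability p. Expected payoff against Left: (-1)p + 4(1−p) = −5p + 4; against Center: 3p + (-8)(1−p) = 11p − 8.
Setting these equal: −5p + 4 = 11p − 8 ⇒ −16p = -12 ⇒ p = 3/4, and the value is (-5)·(3/4) + 4 = 1/4.
For Player II: with q = P(Left), equating A's and B's payoffs gives −4q + 3 = 12q − 8 ⇒ q = 11/16.

1/4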